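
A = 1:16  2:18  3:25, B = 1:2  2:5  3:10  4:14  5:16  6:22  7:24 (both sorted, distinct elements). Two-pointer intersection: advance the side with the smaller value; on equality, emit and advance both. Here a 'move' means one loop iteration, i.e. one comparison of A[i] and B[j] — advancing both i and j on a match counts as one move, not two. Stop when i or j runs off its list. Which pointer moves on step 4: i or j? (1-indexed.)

j

[i=1,j=1] 16>2 → j++
[i=1,j=2] 16>5 → j++
[i=1,j=3] 16>10 → j++
[i=1,j=4] 16>14 → j++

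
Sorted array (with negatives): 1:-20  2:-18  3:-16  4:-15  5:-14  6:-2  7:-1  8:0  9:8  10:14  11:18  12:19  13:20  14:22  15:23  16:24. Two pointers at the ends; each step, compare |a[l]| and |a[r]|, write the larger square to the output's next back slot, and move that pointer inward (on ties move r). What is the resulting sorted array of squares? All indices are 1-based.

[0, 1, 4, 64, 196, 196, 225, 256, 324, 324, 361, 400, 400, 484, 529, 576]

[1,16] |-20|<=|24| out[16]=576 → r--
[1,15] |-20|<=|23| out[15]=529 → r--
[1,14] |-20|<=|22| out[14]=484 → r--
[1,13] |-20|<=|20| out[13]=400 → r--
[1,12] |-20|>|19| out[12]=400 → l++
[2,12] |-18|<=|19| out[11]=361 → r--
[2,11] |-18|<=|18| out[10]=324 → r--
[2,10] |-18|>|14| out[9]=324 → l++
[3,10] |-16|>|14| out[8]=256 → l++
[4,10] |-15|>|14| out[7]=225 → l++
[5,10] |-14|<=|14| out[6]=196 → r--
[5,9] |-14|>|8| out[5]=196 → l++
[6,9] |-2|<=|8| out[4]=64 → r--
[6,8] |-2|>|0| out[3]=4 → l++
[7,8] |-1|>|0| out[2]=1 → l++
[8,8] |0|<=|0| out[1]=0 → r--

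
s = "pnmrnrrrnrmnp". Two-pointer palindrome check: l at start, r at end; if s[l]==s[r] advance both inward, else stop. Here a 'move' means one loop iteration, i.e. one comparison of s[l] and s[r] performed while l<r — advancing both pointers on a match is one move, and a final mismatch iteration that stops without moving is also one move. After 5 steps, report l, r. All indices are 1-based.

l=6, r=8

l=1 r=13: 'p'=='p', l++,r--
l=2 r=12: 'n'=='n', l++,r--
l=3 r=11: 'm'=='m', l++,r--
l=4 r=10: 'r'=='r', l++,r--
l=5 r=9: 'n'=='n', l++,r--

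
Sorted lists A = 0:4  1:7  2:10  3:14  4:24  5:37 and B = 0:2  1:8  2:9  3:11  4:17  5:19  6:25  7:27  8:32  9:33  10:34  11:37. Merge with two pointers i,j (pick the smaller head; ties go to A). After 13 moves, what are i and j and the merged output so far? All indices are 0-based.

[i=0,j=0] A[i]=4>B[j]=2 take 2 → j++
[i=0,j=1] A[i]=4<=B[j]=8 take 4 → i++
[i=1,j=1] A[i]=7<=B[j]=8 take 7 → i++
[i=2,j=1] A[i]=10>B[j]=8 take 8 → j++
[i=2,j=2] A[i]=10>B[j]=9 take 9 → j++
[i=2,j=3] A[i]=10<=B[j]=11 take 10 → i++
[i=3,j=3] A[i]=14>B[j]=11 take 11 → j++
[i=3,j=4] A[i]=14<=B[j]=17 take 14 → i++
[i=4,j=4] A[i]=24>B[j]=17 take 17 → j++
[i=4,j=5] A[i]=24>B[j]=19 take 19 → j++
[i=4,j=6] A[i]=24<=B[j]=25 take 24 → i++
[i=5,j=6] A[i]=37>B[j]=25 take 25 → j++
[i=5,j=7] A[i]=37>B[j]=27 take 27 → j++

i=5, j=8, merged so far=[2, 4, 7, 8, 9, 10, 11, 14, 17, 19, 24, 25, 27]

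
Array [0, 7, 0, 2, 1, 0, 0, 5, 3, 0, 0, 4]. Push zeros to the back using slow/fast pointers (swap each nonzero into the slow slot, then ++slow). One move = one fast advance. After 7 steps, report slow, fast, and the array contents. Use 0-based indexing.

(s=0,f=0) a[fast]=0 → fast++
(s=0,f=1) a[fast]=7≠0 swap→a[0]=7 → slow++,fast++
(s=1,f=2) a[fast]=0 → fast++
(s=1,f=3) a[fast]=2≠0 swap→a[1]=2 → slow++,fast++
(s=2,f=4) a[fast]=1≠0 swap→a[2]=1 → slow++,fast++
(s=3,f=5) a[fast]=0 → fast++
(s=3,f=6) a[fast]=0 → fast++

slow=3, fast=7, a=[7, 2, 1, 0, 0, 0, 0, 5, 3, 0, 0, 4]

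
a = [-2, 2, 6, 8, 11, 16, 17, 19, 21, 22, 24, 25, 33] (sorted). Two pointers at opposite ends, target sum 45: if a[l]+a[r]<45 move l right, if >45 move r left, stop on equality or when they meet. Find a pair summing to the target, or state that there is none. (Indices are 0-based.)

[0,12] -2+33=31 <45 → l++
[1,12] 2+33=35 <45 → l++
[2,12] 6+33=39 <45 → l++
[3,12] 8+33=41 <45 → l++
[4,12] 11+33=44 <45 → l++
[5,12] 16+33=49 >45 → r--
[5,11] 16+25=41 <45 → l++
[6,11] 17+25=42 <45 → l++
[7,11] 19+25=44 <45 → l++
[8,11] 21+25=46 >45 → r--
[8,10] 21+24=45 → found

(21, 24)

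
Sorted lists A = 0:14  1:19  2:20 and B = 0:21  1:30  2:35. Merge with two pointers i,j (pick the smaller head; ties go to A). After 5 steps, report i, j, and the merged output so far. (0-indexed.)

i=0 j=0: A[i]=14<=B[j]=21 take 14, i++
i=1 j=0: A[i]=19<=B[j]=21 take 19, i++
i=2 j=0: A[i]=20<=B[j]=21 take 20, i++
i=3 j=0: A done, take B[j]=21, j++
i=3 j=1: A done, take B[j]=30, j++

i=3, j=2, merged so far=[14, 19, 20, 21, 30]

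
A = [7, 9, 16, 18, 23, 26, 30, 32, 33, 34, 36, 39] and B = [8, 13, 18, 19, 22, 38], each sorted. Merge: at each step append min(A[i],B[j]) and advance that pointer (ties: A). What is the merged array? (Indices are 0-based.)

i=0 j=0: A[i]=7<=B[j]=8 take 7, i++
i=1 j=0: A[i]=9>B[j]=8 take 8, j++
i=1 j=1: A[i]=9<=B[j]=13 take 9, i++
i=2 j=1: A[i]=16>B[j]=13 take 13, j++
i=2 j=2: A[i]=16<=B[j]=18 take 16, i++
i=3 j=2: A[i]=18<=B[j]=18 take 18, i++
i=4 j=2: A[i]=23>B[j]=18 take 18, j++
i=4 j=3: A[i]=23>B[j]=19 take 19, j++
i=4 j=4: A[i]=23>B[j]=22 take 22, j++
i=4 j=5: A[i]=23<=B[j]=38 take 23, i++
i=5 j=5: A[i]=26<=B[j]=38 take 26, i++
i=6 j=5: A[i]=30<=B[j]=38 take 30, i++
i=7 j=5: A[i]=32<=B[j]=38 take 32, i++
i=8 j=5: A[i]=33<=B[j]=38 take 33, i++
i=9 j=5: A[i]=34<=B[j]=38 take 34, i++
i=10 j=5: A[i]=36<=B[j]=38 take 36, i++
i=11 j=5: A[i]=39>B[j]=38 take 38, j++
i=11 j=6: B done, take A[i]=39, i++

[7, 8, 9, 13, 16, 18, 18, 19, 22, 23, 26, 30, 32, 33, 34, 36, 38, 39]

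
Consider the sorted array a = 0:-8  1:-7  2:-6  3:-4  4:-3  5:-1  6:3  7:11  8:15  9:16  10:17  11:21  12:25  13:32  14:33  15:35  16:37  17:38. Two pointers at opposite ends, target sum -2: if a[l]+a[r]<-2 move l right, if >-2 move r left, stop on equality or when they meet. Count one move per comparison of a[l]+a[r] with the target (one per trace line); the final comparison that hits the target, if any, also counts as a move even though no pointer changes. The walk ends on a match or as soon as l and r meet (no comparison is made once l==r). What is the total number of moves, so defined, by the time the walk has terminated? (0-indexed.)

17 moves

l=0 r=17: -8+38=30 >-2, r--
l=0 r=16: -8+37=29 >-2, r--
l=0 r=15: -8+35=27 >-2, r--
l=0 r=14: -8+33=25 >-2, r--
l=0 r=13: -8+32=24 >-2, r--
l=0 r=12: -8+25=17 >-2, r--
l=0 r=11: -8+21=13 >-2, r--
l=0 r=10: -8+17=9 >-2, r--
l=0 r=9: -8+16=8 >-2, r--
l=0 r=8: -8+15=7 >-2, r--
l=0 r=7: -8+11=3 >-2, r--
l=0 r=6: -8+3=-5 <-2, l++
l=1 r=6: -7+3=-4 <-2, l++
l=2 r=6: -6+3=-3 <-2, l++
l=3 r=6: -4+3=-1 >-2, r--
l=3 r=5: -4+-1=-5 <-2, l++
l=4 r=5: -3+-1=-4 <-2, l++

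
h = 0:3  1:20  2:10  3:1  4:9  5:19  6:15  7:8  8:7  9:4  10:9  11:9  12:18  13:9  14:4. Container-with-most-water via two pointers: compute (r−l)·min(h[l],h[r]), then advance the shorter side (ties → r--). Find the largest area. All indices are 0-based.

[0,14] min(3,4)*14=42 best=42 * → l++
[1,14] min(20,4)*13=52 best=52 * → r--
[1,13] min(20,9)*12=108 best=108 * → r--
[1,12] min(20,18)*11=198 best=198 * → r--
[1,11] min(20,9)*10=90 best=198 → r--
[1,10] min(20,9)*9=81 best=198 → r--
[1,9] min(20,4)*8=32 best=198 → r--
[1,8] min(20,7)*7=49 best=198 → r--
[1,7] min(20,8)*6=48 best=198 → r--
[1,6] min(20,15)*5=75 best=198 → r--
[1,5] min(20,19)*4=76 best=198 → r--
[1,4] min(20,9)*3=27 best=198 → r--
[1,3] min(20,1)*2=2 best=198 → r--
[1,2] min(20,10)*1=10 best=198 → r--

max area = 198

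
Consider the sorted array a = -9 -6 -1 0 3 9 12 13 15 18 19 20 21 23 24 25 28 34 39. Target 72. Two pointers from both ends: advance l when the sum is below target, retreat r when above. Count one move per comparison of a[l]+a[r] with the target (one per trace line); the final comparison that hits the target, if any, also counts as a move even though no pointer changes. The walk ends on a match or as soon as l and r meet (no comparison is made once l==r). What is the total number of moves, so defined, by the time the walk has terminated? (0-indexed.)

[0,18] -9+39=30 <72 → l++
[1,18] -6+39=33 <72 → l++
[2,18] -1+39=38 <72 → l++
[3,18] 0+39=39 <72 → l++
[4,18] 3+39=42 <72 → l++
[5,18] 9+39=48 <72 → l++
[6,18] 12+39=51 <72 → l++
[7,18] 13+39=52 <72 → l++
[8,18] 15+39=54 <72 → l++
[9,18] 18+39=57 <72 → l++
[10,18] 19+39=58 <72 → l++
[11,18] 20+39=59 <72 → l++
[12,18] 21+39=60 <72 → l++
[13,18] 23+39=62 <72 → l++
[14,18] 24+39=63 <72 → l++
[15,18] 25+39=64 <72 → l++
[16,18] 28+39=67 <72 → l++
[17,18] 34+39=73 >72 → r--

18 moves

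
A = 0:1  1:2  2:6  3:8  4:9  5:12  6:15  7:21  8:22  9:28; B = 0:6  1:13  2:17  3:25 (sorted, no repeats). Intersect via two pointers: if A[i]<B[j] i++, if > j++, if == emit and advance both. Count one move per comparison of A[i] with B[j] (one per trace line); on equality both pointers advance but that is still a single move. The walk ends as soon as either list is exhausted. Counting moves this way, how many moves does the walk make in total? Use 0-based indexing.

i=0 j=0: 1<6, i++
i=1 j=0: 2<6, i++
i=2 j=0: 6==6 emit, i++,j++
i=3 j=1: 8<13, i++
i=4 j=1: 9<13, i++
i=5 j=1: 12<13, i++
i=6 j=1: 15>13, j++
i=6 j=2: 15<17, i++
i=7 j=2: 21>17, j++
i=7 j=3: 21<25, i++
i=8 j=3: 22<25, i++
i=9 j=3: 28>25, j++

12 moves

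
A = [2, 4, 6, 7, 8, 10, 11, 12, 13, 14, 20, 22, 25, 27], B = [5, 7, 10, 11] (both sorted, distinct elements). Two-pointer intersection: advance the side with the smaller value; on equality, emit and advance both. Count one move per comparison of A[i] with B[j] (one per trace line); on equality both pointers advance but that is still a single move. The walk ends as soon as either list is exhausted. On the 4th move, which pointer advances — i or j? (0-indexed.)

i

[i=0,j=0] 2<5 → i++
[i=1,j=0] 4<5 → i++
[i=2,j=0] 6>5 → j++
[i=2,j=1] 6<7 → i++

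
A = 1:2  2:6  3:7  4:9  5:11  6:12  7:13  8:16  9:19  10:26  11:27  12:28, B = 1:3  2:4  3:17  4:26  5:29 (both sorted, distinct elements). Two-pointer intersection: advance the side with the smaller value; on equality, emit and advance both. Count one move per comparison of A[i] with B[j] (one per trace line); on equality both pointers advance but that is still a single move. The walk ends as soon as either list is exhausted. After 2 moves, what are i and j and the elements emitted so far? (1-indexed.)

[i=1,j=1] 2<3 → i++
[i=2,j=1] 6>3 → j++

i=2, j=2, emitted=[]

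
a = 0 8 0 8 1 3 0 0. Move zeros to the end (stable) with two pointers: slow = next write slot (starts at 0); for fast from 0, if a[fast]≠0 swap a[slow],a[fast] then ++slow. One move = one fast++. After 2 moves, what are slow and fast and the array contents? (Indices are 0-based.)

slow=1, fast=2, a=[8, 0, 0, 8, 1, 3, 0, 0]

slow=0 fast=0: a[fast]=0, fast++
slow=0 fast=1: a[fast]=8≠0 swap→a[0]=8, slow++,fast++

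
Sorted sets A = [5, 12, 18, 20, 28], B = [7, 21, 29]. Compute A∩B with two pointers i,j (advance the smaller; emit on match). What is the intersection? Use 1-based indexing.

intersection = []

i=1 j=1: 5<7, i++
i=2 j=1: 12>7, j++
i=2 j=2: 12<21, i++
i=3 j=2: 18<21, i++
i=4 j=2: 20<21, i++
i=5 j=2: 28>21, j++
i=5 j=3: 28<29, i++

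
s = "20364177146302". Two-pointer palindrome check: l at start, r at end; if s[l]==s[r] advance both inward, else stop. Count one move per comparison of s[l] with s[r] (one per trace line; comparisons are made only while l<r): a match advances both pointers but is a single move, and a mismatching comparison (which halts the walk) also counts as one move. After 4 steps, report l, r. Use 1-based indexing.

l=5, r=10

[1,14] '2'=='2' → l++,r--
[2,13] '0'=='0' → l++,r--
[3,12] '3'=='3' → l++,r--
[4,11] '6'=='6' → l++,r--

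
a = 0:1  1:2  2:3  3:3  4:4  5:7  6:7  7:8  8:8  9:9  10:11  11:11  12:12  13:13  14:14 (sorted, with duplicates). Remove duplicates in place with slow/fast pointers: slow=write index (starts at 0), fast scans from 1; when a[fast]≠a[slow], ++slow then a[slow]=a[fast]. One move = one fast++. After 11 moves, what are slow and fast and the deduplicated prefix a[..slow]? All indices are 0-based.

slow=0 fast=1: a[fast]=2≠a[slow]=1 write a[1]=2, slow++,fast++
slow=1 fast=2: a[fast]=3≠a[slow]=2 write a[2]=3, slow++,fast++
slow=2 fast=3: a[fast]=3=a[slow] dup, fast++
slow=2 fast=4: a[fast]=4≠a[slow]=3 write a[3]=4, slow++,fast++
slow=3 fast=5: a[fast]=7≠a[slow]=4 write a[4]=7, slow++,fast++
slow=4 fast=6: a[fast]=7=a[slow] dup, fast++
slow=4 fast=7: a[fast]=8≠a[slow]=7 write a[5]=8, slow++,fast++
slow=5 fast=8: a[fast]=8=a[slow] dup, fast++
slow=5 fast=9: a[fast]=9≠a[slow]=8 write a[6]=9, slow++,fast++
slow=6 fast=10: a[fast]=11≠a[slow]=9 write a[7]=11, slow++,fast++
slow=7 fast=11: a[fast]=11=a[slow] dup, fast++

slow=7, fast=12, prefix=[1, 2, 3, 4, 7, 8, 9, 11]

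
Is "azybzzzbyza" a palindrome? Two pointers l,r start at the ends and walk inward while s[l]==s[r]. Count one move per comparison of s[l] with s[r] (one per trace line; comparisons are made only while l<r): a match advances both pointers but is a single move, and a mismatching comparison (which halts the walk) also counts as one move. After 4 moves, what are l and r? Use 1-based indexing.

l=5, r=7

[1,11] 'a'=='a' → l++,r--
[2,10] 'z'=='z' → l++,r--
[3,9] 'y'=='y' → l++,r--
[4,8] 'b'=='b' → l++,r--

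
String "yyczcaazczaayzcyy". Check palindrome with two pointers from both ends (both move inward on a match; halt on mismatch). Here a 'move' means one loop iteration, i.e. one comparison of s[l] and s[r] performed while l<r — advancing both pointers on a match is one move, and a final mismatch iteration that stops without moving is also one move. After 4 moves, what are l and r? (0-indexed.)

l=0 r=16: 'y'=='y', l++,r--
l=1 r=15: 'y'=='y', l++,r--
l=2 r=14: 'c'=='c', l++,r--
l=3 r=13: 'z'=='z', l++,r--

l=4, r=12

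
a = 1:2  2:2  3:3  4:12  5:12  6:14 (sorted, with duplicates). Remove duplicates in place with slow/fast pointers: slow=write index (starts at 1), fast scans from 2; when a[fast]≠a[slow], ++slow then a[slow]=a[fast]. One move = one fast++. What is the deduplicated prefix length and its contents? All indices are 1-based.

(s=1,f=2) a[fast]=2=a[slow] dup → fast++
(s=1,f=3) a[fast]=3≠a[slow]=2 write a[2]=3 → slow++,fast++
(s=2,f=4) a[fast]=12≠a[slow]=3 write a[3]=12 → slow++,fast++
(s=3,f=5) a[fast]=12=a[slow] dup → fast++
(s=3,f=6) a[fast]=14≠a[slow]=12 write a[4]=14 → slow++,fast++

length 4; prefix = [2, 3, 12, 14]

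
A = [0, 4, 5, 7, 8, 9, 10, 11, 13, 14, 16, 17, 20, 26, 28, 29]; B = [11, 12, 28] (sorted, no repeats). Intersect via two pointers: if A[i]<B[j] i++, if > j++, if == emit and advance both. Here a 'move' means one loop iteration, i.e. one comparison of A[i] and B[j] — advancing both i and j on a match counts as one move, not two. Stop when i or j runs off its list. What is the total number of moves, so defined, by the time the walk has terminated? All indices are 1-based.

16 moves

i=1 j=1: 0<11, i++
i=2 j=1: 4<11, i++
i=3 j=1: 5<11, i++
i=4 j=1: 7<11, i++
i=5 j=1: 8<11, i++
i=6 j=1: 9<11, i++
i=7 j=1: 10<11, i++
i=8 j=1: 11==11 emit, i++,j++
i=9 j=2: 13>12, j++
i=9 j=3: 13<28, i++
i=10 j=3: 14<28, i++
i=11 j=3: 16<28, i++
i=12 j=3: 17<28, i++
i=13 j=3: 20<28, i++
i=14 j=3: 26<28, i++
i=15 j=3: 28==28 emit, i++,j++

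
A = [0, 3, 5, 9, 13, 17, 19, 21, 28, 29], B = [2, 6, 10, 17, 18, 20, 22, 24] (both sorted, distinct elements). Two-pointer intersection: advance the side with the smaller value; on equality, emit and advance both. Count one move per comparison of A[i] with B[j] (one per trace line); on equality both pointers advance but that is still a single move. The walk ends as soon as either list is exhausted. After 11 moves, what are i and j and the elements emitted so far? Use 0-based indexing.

i=7, j=5, emitted=[17]

i=0 j=0: 0<2, i++
i=1 j=0: 3>2, j++
i=1 j=1: 3<6, i++
i=2 j=1: 5<6, i++
i=3 j=1: 9>6, j++
i=3 j=2: 9<10, i++
i=4 j=2: 13>10, j++
i=4 j=3: 13<17, i++
i=5 j=3: 17==17 emit, i++,j++
i=6 j=4: 19>18, j++
i=6 j=5: 19<20, i++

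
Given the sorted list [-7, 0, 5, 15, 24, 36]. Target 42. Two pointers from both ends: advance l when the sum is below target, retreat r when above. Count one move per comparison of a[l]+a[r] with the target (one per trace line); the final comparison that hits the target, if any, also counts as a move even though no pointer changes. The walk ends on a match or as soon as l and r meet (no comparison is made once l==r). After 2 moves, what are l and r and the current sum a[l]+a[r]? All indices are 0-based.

[0,5] -7+36=29 <42 → l++
[1,5] 0+36=36 <42 → l++

l=2, r=5, sum=41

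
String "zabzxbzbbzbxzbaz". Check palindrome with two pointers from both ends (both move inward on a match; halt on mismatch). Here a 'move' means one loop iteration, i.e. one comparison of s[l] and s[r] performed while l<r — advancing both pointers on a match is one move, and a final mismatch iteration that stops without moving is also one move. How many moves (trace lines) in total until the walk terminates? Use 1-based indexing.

[1,16] 'z'=='z' → l++,r--
[2,15] 'a'=='a' → l++,r--
[3,14] 'b'=='b' → l++,r--
[4,13] 'z'=='z' → l++,r--
[5,12] 'x'=='x' → l++,r--
[6,11] 'b'=='b' → l++,r--
[7,10] 'z'=='z' → l++,r--
[8,9] 'b'=='b' → l++,r--

8 moves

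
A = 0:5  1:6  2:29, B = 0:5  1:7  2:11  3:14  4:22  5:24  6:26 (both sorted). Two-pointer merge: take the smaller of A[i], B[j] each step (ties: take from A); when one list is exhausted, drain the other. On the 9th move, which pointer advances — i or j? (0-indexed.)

i=0 j=0: A[i]=5<=B[j]=5 take 5, i++
i=1 j=0: A[i]=6>B[j]=5 take 5, j++
i=1 j=1: A[i]=6<=B[j]=7 take 6, i++
i=2 j=1: A[i]=29>B[j]=7 take 7, j++
i=2 j=2: A[i]=29>B[j]=11 take 11, j++
i=2 j=3: A[i]=29>B[j]=14 take 14, j++
i=2 j=4: A[i]=29>B[j]=22 take 22, j++
i=2 j=5: A[i]=29>B[j]=24 take 24, j++
i=2 j=6: A[i]=29>B[j]=26 take 26, j++

j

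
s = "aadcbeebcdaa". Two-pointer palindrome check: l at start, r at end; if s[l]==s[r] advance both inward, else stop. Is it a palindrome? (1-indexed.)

[1,12] 'a'=='a' → l++,r--
[2,11] 'a'=='a' → l++,r--
[3,10] 'd'=='d' → l++,r--
[4,9] 'c'=='c' → l++,r--
[5,8] 'b'=='b' → l++,r--
[6,7] 'e'=='e' → l++,r--

palindrome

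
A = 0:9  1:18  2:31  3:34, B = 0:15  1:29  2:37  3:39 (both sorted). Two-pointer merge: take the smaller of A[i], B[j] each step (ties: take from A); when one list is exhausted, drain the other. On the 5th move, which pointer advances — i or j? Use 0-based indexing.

i

[i=0,j=0] A[i]=9<=B[j]=15 take 9 → i++
[i=1,j=0] A[i]=18>B[j]=15 take 15 → j++
[i=1,j=1] A[i]=18<=B[j]=29 take 18 → i++
[i=2,j=1] A[i]=31>B[j]=29 take 29 → j++
[i=2,j=2] A[i]=31<=B[j]=37 take 31 → i++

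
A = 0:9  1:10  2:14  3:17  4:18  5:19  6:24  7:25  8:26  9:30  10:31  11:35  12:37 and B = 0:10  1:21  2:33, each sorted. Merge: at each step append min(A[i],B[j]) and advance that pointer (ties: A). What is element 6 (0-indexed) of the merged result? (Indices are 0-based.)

i=0 j=0: A[i]=9<=B[j]=10 take 9, i++
i=1 j=0: A[i]=10<=B[j]=10 take 10, i++
i=2 j=0: A[i]=14>B[j]=10 take 10, j++
i=2 j=1: A[i]=14<=B[j]=21 take 14, i++
i=3 j=1: A[i]=17<=B[j]=21 take 17, i++
i=4 j=1: A[i]=18<=B[j]=21 take 18, i++
i=5 j=1: A[i]=19<=B[j]=21 take 19, i++
i=6 j=1: A[i]=24>B[j]=21 take 21, j++
i=6 j=2: A[i]=24<=B[j]=33 take 24, i++
i=7 j=2: A[i]=25<=B[j]=33 take 25, i++
i=8 j=2: A[i]=26<=B[j]=33 take 26, i++
i=9 j=2: A[i]=30<=B[j]=33 take 30, i++
i=10 j=2: A[i]=31<=B[j]=33 take 31, i++
i=11 j=2: A[i]=35>B[j]=33 take 33, j++
i=11 j=3: B done, take A[i]=35, i++
i=12 j=3: B done, take A[i]=37, i++

merged[6] = 19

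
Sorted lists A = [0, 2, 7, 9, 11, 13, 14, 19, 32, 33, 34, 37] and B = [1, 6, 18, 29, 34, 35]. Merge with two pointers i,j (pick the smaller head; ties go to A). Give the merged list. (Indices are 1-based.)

i=1 j=1: A[i]=0<=B[j]=1 take 0, i++
i=2 j=1: A[i]=2>B[j]=1 take 1, j++
i=2 j=2: A[i]=2<=B[j]=6 take 2, i++
i=3 j=2: A[i]=7>B[j]=6 take 6, j++
i=3 j=3: A[i]=7<=B[j]=18 take 7, i++
i=4 j=3: A[i]=9<=B[j]=18 take 9, i++
i=5 j=3: A[i]=11<=B[j]=18 take 11, i++
i=6 j=3: A[i]=13<=B[j]=18 take 13, i++
i=7 j=3: A[i]=14<=B[j]=18 take 14, i++
i=8 j=3: A[i]=19>B[j]=18 take 18, j++
i=8 j=4: A[i]=19<=B[j]=29 take 19, i++
i=9 j=4: A[i]=32>B[j]=29 take 29, j++
i=9 j=5: A[i]=32<=B[j]=34 take 32, i++
i=10 j=5: A[i]=33<=B[j]=34 take 33, i++
i=11 j=5: A[i]=34<=B[j]=34 take 34, i++
i=12 j=5: A[i]=37>B[j]=34 take 34, j++
i=12 j=6: A[i]=37>B[j]=35 take 35, j++
i=12 j=7: B done, take A[i]=37, i++

[0, 1, 2, 6, 7, 9, 11, 13, 14, 18, 19, 29, 32, 33, 34, 34, 35, 37]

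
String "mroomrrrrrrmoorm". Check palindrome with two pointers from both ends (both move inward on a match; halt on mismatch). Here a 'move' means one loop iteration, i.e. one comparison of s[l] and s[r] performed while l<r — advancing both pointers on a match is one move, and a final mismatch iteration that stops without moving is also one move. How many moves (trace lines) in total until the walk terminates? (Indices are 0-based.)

[0,15] 'm'=='m' → l++,r--
[1,14] 'r'=='r' → l++,r--
[2,13] 'o'=='o' → l++,r--
[3,12] 'o'=='o' → l++,r--
[4,11] 'm'=='m' → l++,r--
[5,10] 'r'=='r' → l++,r--
[6,9] 'r'=='r' → l++,r--
[7,8] 'r'=='r' → l++,r--

8 moves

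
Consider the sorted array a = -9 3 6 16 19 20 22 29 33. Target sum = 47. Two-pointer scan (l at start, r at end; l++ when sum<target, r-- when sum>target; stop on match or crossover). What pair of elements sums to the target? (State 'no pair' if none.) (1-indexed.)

[1,9] -9+33=24 <47 → l++
[2,9] 3+33=36 <47 → l++
[3,9] 6+33=39 <47 → l++
[4,9] 16+33=49 >47 → r--
[4,8] 16+29=45 <47 → l++
[5,8] 19+29=48 >47 → r--
[5,7] 19+22=41 <47 → l++
[6,7] 20+22=42 <47 → l++

no pair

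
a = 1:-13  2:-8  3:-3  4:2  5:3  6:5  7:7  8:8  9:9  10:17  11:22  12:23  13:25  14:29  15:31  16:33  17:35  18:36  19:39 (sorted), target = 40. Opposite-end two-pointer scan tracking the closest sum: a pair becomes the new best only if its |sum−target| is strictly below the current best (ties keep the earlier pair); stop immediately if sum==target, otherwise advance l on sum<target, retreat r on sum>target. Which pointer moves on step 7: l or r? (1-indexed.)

r

[1,19] -13+39=26 d=14 * → l++
[2,19] -8+39=31 d=9 * → l++
[3,19] -3+39=36 d=4 * → l++
[4,19] 2+39=41 d=1 * → r--
[4,18] 2+36=38 d=2 → l++
[5,18] 3+36=39 d=1 → l++
[6,18] 5+36=41 d=1 → r--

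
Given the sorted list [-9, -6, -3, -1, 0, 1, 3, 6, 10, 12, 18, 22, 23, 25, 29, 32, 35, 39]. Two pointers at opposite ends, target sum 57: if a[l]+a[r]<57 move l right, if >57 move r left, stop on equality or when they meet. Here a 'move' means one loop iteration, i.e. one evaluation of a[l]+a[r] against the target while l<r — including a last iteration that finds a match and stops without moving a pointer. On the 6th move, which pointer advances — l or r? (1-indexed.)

[1,18] -9+39=30 <57 → l++
[2,18] -6+39=33 <57 → l++
[3,18] -3+39=36 <57 → l++
[4,18] -1+39=38 <57 → l++
[5,18] 0+39=39 <57 → l++
[6,18] 1+39=40 <57 → l++

l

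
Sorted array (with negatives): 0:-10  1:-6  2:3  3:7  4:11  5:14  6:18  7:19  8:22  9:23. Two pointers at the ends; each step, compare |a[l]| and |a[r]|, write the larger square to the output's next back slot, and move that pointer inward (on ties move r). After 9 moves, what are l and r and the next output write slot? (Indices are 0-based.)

l=2, r=2, next write slot=0

l=0 r=9: |-10|<=|23| out[9]=529, r--
l=0 r=8: |-10|<=|22| out[8]=484, r--
l=0 r=7: |-10|<=|19| out[7]=361, r--
l=0 r=6: |-10|<=|18| out[6]=324, r--
l=0 r=5: |-10|<=|14| out[5]=196, r--
l=0 r=4: |-10|<=|11| out[4]=121, r--
l=0 r=3: |-10|>|7| out[3]=100, l++
l=1 r=3: |-6|<=|7| out[2]=49, r--
l=1 r=2: |-6|>|3| out[1]=36, l++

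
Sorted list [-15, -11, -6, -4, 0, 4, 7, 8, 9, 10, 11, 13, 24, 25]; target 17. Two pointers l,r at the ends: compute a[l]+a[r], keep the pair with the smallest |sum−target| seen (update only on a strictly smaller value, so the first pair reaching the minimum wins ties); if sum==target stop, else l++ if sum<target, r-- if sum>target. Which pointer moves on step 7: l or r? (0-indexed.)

l

[0,13] -15+25=10 d=7 * → l++
[1,13] -11+25=14 d=3 * → l++
[2,13] -6+25=19 d=2 * → r--
[2,12] -6+24=18 d=1 * → r--
[2,11] -6+13=7 d=10 → l++
[3,11] -4+13=9 d=8 → l++
[4,11] 0+13=13 d=4 → l++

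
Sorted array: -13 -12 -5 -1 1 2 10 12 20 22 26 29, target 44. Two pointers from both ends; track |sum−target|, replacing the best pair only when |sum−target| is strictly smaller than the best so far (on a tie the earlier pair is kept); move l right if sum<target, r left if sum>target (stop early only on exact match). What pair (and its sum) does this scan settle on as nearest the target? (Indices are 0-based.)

pair (20, 26) with sum 46 (|Δ|=2)

l=0 r=11: -13+29=16 d=28 *, l++
l=1 r=11: -12+29=17 d=27 *, l++
l=2 r=11: -5+29=24 d=20 *, l++
l=3 r=11: -1+29=28 d=16 *, l++
l=4 r=11: 1+29=30 d=14 *, l++
l=5 r=11: 2+29=31 d=13 *, l++
l=6 r=11: 10+29=39 d=5 *, l++
l=7 r=11: 12+29=41 d=3 *, l++
l=8 r=11: 20+29=49 d=5, r--
l=8 r=10: 20+26=46 d=2 *, r--
l=8 r=9: 20+22=42 d=2, l++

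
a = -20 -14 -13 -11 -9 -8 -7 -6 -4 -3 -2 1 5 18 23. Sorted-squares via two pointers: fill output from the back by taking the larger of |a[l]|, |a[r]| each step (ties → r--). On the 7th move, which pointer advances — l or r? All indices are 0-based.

l=0 r=14: |-20|<=|23| out[14]=529, r--
l=0 r=13: |-20|>|18| out[13]=400, l++
l=1 r=13: |-14|<=|18| out[12]=324, r--
l=1 r=12: |-14|>|5| out[11]=196, l++
l=2 r=12: |-13|>|5| out[10]=169, l++
l=3 r=12: |-11|>|5| out[9]=121, l++
l=4 r=12: |-9|>|5| out[8]=81, l++

l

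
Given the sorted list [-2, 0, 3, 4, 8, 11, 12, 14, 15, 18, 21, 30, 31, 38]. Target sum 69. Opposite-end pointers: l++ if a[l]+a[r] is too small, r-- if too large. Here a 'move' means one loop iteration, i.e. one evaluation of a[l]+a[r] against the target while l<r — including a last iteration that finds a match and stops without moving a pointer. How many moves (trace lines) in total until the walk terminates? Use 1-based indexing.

l=1 r=14: -2+38=36 <69, l++
l=2 r=14: 0+38=38 <69, l++
l=3 r=14: 3+38=41 <69, l++
l=4 r=14: 4+38=42 <69, l++
l=5 r=14: 8+38=46 <69, l++
l=6 r=14: 11+38=49 <69, l++
l=7 r=14: 12+38=50 <69, l++
l=8 r=14: 14+38=52 <69, l++
l=9 r=14: 15+38=53 <69, l++
l=10 r=14: 18+38=56 <69, l++
l=11 r=14: 21+38=59 <69, l++
l=12 r=14: 30+38=68 <69, l++
l=13 r=14: 31+38=69, found

13 moves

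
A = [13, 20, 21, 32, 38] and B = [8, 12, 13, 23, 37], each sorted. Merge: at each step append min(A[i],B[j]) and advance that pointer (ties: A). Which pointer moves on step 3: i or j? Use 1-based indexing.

[i=1,j=1] A[i]=13>B[j]=8 take 8 → j++
[i=1,j=2] A[i]=13>B[j]=12 take 12 → j++
[i=1,j=3] A[i]=13<=B[j]=13 take 13 → i++

i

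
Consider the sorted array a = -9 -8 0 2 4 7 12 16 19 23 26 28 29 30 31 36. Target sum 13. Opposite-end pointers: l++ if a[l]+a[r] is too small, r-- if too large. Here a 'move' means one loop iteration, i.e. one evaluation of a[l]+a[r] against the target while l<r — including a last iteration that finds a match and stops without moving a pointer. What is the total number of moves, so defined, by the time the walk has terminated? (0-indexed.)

[0,15] -9+36=27 >13 → r--
[0,14] -9+31=22 >13 → r--
[0,13] -9+30=21 >13 → r--
[0,12] -9+29=20 >13 → r--
[0,11] -9+28=19 >13 → r--
[0,10] -9+26=17 >13 → r--
[0,9] -9+23=14 >13 → r--
[0,8] -9+19=10 <13 → l++
[1,8] -8+19=11 <13 → l++
[2,8] 0+19=19 >13 → r--
[2,7] 0+16=16 >13 → r--
[2,6] 0+12=12 <13 → l++
[3,6] 2+12=14 >13 → r--
[3,5] 2+7=9 <13 → l++
[4,5] 4+7=11 <13 → l++

15 moves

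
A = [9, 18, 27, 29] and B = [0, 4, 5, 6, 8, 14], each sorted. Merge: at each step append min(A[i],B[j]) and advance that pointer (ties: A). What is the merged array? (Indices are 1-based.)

[i=1,j=1] A[i]=9>B[j]=0 take 0 → j++
[i=1,j=2] A[i]=9>B[j]=4 take 4 → j++
[i=1,j=3] A[i]=9>B[j]=5 take 5 → j++
[i=1,j=4] A[i]=9>B[j]=6 take 6 → j++
[i=1,j=5] A[i]=9>B[j]=8 take 8 → j++
[i=1,j=6] A[i]=9<=B[j]=14 take 9 → i++
[i=2,j=6] A[i]=18>B[j]=14 take 14 → j++
[i=2,j=7] B done, take A[i]=18 → i++
[i=3,j=7] B done, take A[i]=27 → i++
[i=4,j=7] B done, take A[i]=29 → i++

[0, 4, 5, 6, 8, 9, 14, 18, 27, 29]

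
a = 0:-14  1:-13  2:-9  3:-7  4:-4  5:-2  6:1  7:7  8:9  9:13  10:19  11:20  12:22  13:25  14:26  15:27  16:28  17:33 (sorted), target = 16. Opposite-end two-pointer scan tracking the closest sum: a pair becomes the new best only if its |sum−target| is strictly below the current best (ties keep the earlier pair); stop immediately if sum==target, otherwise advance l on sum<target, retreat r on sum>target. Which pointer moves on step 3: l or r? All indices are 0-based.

l=0 r=17: -14+33=19 d=3 *, r--
l=0 r=16: -14+28=14 d=2 *, l++
l=1 r=16: -13+28=15 d=1 *, l++

l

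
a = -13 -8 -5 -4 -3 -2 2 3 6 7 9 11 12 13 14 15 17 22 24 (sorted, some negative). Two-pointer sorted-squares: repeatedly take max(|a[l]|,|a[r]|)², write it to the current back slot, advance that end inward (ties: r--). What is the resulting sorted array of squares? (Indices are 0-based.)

l=0 r=18: |-13|<=|24| out[18]=576, r--
l=0 r=17: |-13|<=|22| out[17]=484, r--
l=0 r=16: |-13|<=|17| out[16]=289, r--
l=0 r=15: |-13|<=|15| out[15]=225, r--
l=0 r=14: |-13|<=|14| out[14]=196, r--
l=0 r=13: |-13|<=|13| out[13]=169, r--
l=0 r=12: |-13|>|12| out[12]=169, l++
l=1 r=12: |-8|<=|12| out[11]=144, r--
l=1 r=11: |-8|<=|11| out[10]=121, r--
l=1 r=10: |-8|<=|9| out[9]=81, r--
l=1 r=9: |-8|>|7| out[8]=64, l++
l=2 r=9: |-5|<=|7| out[7]=49, r--
l=2 r=8: |-5|<=|6| out[6]=36, r--
l=2 r=7: |-5|>|3| out[5]=25, l++
l=3 r=7: |-4|>|3| out[4]=16, l++
l=4 r=7: |-3|<=|3| out[3]=9, r--
l=4 r=6: |-3|>|2| out[2]=9, l++
l=5 r=6: |-2|<=|2| out[1]=4, r--
l=5 r=5: |-2|<=|-2| out[0]=4, r--

[4, 4, 9, 9, 16, 25, 36, 49, 64, 81, 121, 144, 169, 169, 196, 225, 289, 484, 576]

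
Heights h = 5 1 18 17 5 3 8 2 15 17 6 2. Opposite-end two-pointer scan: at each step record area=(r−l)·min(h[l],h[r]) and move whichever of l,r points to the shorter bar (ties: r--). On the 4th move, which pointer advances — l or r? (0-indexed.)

r

[0,11] min(5,2)*11=22 best=22 * → r--
[0,10] min(5,6)*10=50 best=50 * → l++
[1,10] min(1,6)*9=9 best=50 → l++
[2,10] min(18,6)*8=48 best=50 → r--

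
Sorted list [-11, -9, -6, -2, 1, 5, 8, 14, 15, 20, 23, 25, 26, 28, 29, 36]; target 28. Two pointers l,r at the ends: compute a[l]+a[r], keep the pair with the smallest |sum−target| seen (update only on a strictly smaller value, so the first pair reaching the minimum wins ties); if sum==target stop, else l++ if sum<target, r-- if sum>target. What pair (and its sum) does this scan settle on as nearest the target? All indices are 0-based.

l=0 r=15: -11+36=25 d=3 *, l++
l=1 r=15: -9+36=27 d=1 *, l++
l=2 r=15: -6+36=30 d=2, r--
l=2 r=14: -6+29=23 d=5, l++
l=3 r=14: -2+29=27 d=1, l++
l=4 r=14: 1+29=30 d=2, r--
l=4 r=13: 1+28=29 d=1, r--
l=4 r=12: 1+26=27 d=1, l++
l=5 r=12: 5+26=31 d=3, r--
l=5 r=11: 5+25=30 d=2, r--
l=5 r=10: 5+23=28 d=0 *, stop

pair (5, 23) with sum 28 (|Δ|=0)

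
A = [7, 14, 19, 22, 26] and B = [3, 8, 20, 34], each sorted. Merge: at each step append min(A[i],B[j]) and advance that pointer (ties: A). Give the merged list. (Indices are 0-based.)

[3, 7, 8, 14, 19, 20, 22, 26, 34]

i=0 j=0: A[i]=7>B[j]=3 take 3, j++
i=0 j=1: A[i]=7<=B[j]=8 take 7, i++
i=1 j=1: A[i]=14>B[j]=8 take 8, j++
i=1 j=2: A[i]=14<=B[j]=20 take 14, i++
i=2 j=2: A[i]=19<=B[j]=20 take 19, i++
i=3 j=2: A[i]=22>B[j]=20 take 20, j++
i=3 j=3: A[i]=22<=B[j]=34 take 22, i++
i=4 j=3: A[i]=26<=B[j]=34 take 26, i++
i=5 j=3: A done, take B[j]=34, j++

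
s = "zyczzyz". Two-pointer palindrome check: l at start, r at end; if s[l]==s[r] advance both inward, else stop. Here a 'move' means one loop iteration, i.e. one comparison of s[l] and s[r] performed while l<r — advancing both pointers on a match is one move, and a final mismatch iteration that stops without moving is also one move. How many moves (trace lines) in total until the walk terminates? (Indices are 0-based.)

3 moves

l=0 r=6: 'z'=='z', l++,r--
l=1 r=5: 'y'=='y', l++,r--
l=2 r=4: 'c'!='z', stop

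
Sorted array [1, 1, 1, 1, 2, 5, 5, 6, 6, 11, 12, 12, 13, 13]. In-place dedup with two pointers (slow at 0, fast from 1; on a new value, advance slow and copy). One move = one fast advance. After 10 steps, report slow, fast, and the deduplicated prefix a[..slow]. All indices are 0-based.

slow=0 fast=1: a[fast]=1=a[slow] dup, fast++
slow=0 fast=2: a[fast]=1=a[slow] dup, fast++
slow=0 fast=3: a[fast]=1=a[slow] dup, fast++
slow=0 fast=4: a[fast]=2≠a[slow]=1 write a[1]=2, slow++,fast++
slow=1 fast=5: a[fast]=5≠a[slow]=2 write a[2]=5, slow++,fast++
slow=2 fast=6: a[fast]=5=a[slow] dup, fast++
slow=2 fast=7: a[fast]=6≠a[slow]=5 write a[3]=6, slow++,fast++
slow=3 fast=8: a[fast]=6=a[slow] dup, fast++
slow=3 fast=9: a[fast]=11≠a[slow]=6 write a[4]=11, slow++,fast++
slow=4 fast=10: a[fast]=12≠a[slow]=11 write a[5]=12, slow++,fast++

slow=5, fast=11, prefix=[1, 2, 5, 6, 11, 12]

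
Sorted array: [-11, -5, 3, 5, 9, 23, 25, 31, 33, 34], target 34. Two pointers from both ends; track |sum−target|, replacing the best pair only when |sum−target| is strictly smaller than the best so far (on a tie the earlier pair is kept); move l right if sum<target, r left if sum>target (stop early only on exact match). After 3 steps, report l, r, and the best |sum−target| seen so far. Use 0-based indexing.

l=0 r=9: -11+34=23 d=11 *, l++
l=1 r=9: -5+34=29 d=5 *, l++
l=2 r=9: 3+34=37 d=3 *, r--

l=2, r=8, best |Δ|=3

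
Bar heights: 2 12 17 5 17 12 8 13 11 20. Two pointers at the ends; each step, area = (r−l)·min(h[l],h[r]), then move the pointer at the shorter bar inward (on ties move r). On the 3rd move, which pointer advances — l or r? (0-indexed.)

l=0 r=9: min(2,20)*9=18 best=18 *, l++
l=1 r=9: min(12,20)*8=96 best=96 *, l++
l=2 r=9: min(17,20)*7=119 best=119 *, l++

l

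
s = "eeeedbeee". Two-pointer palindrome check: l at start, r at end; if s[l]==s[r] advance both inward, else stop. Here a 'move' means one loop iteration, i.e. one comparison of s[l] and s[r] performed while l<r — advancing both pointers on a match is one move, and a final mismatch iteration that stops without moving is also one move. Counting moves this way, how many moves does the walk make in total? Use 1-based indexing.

4 moves

[1,9] 'e'=='e' → l++,r--
[2,8] 'e'=='e' → l++,r--
[3,7] 'e'=='e' → l++,r--
[4,6] 'e'!='b' → stop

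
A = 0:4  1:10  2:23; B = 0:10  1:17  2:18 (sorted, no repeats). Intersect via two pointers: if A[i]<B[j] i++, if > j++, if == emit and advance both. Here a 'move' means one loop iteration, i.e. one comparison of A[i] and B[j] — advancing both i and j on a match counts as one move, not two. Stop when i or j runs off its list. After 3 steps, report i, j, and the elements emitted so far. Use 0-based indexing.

[i=0,j=0] 4<10 → i++
[i=1,j=0] 10==10 emit → i++,j++
[i=2,j=1] 23>17 → j++

i=2, j=2, emitted=[10]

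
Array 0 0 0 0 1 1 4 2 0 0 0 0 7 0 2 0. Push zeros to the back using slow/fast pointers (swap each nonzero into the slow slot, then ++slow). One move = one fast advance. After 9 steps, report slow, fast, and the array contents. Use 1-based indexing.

slow=5, fast=10, a=[1, 1, 4, 2, 0, 0, 0, 0, 0, 0, 0, 0, 7, 0, 2, 0]

(s=1,f=1) a[fast]=0 → fast++
(s=1,f=2) a[fast]=0 → fast++
(s=1,f=3) a[fast]=0 → fast++
(s=1,f=4) a[fast]=0 → fast++
(s=1,f=5) a[fast]=1≠0 swap→a[1]=1 → slow++,fast++
(s=2,f=6) a[fast]=1≠0 swap→a[2]=1 → slow++,fast++
(s=3,f=7) a[fast]=4≠0 swap→a[3]=4 → slow++,fast++
(s=4,f=8) a[fast]=2≠0 swap→a[4]=2 → slow++,fast++
(s=5,f=9) a[fast]=0 → fast++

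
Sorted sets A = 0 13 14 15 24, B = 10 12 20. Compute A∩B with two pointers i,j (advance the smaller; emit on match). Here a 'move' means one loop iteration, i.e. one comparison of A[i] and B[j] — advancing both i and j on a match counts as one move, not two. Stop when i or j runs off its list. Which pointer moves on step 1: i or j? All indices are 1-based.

i=1 j=1: 0<10, i++

i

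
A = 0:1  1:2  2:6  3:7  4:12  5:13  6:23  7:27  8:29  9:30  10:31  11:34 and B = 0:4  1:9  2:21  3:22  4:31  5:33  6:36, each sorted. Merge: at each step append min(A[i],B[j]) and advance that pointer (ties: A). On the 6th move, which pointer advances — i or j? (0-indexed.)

j

[i=0,j=0] A[i]=1<=B[j]=4 take 1 → i++
[i=1,j=0] A[i]=2<=B[j]=4 take 2 → i++
[i=2,j=0] A[i]=6>B[j]=4 take 4 → j++
[i=2,j=1] A[i]=6<=B[j]=9 take 6 → i++
[i=3,j=1] A[i]=7<=B[j]=9 take 7 → i++
[i=4,j=1] A[i]=12>B[j]=9 take 9 → j++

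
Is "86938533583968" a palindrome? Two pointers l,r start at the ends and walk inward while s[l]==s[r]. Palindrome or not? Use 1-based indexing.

palindrome

l=1 r=14: '8'=='8', l++,r--
l=2 r=13: '6'=='6', l++,r--
l=3 r=12: '9'=='9', l++,r--
l=4 r=11: '3'=='3', l++,r--
l=5 r=10: '8'=='8', l++,r--
l=6 r=9: '5'=='5', l++,r--
l=7 r=8: '3'=='3', l++,r--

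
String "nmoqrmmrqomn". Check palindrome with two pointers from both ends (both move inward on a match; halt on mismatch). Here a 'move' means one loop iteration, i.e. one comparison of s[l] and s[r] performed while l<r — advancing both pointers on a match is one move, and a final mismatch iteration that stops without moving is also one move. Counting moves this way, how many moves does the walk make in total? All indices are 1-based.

6 moves

[1,12] 'n'=='n' → l++,r--
[2,11] 'm'=='m' → l++,r--
[3,10] 'o'=='o' → l++,r--
[4,9] 'q'=='q' → l++,r--
[5,8] 'r'=='r' → l++,r--
[6,7] 'm'=='m' → l++,r--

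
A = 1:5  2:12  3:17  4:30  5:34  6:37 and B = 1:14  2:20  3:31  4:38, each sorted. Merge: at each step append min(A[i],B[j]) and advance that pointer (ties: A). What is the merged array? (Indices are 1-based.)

[i=1,j=1] A[i]=5<=B[j]=14 take 5 → i++
[i=2,j=1] A[i]=12<=B[j]=14 take 12 → i++
[i=3,j=1] A[i]=17>B[j]=14 take 14 → j++
[i=3,j=2] A[i]=17<=B[j]=20 take 17 → i++
[i=4,j=2] A[i]=30>B[j]=20 take 20 → j++
[i=4,j=3] A[i]=30<=B[j]=31 take 30 → i++
[i=5,j=3] A[i]=34>B[j]=31 take 31 → j++
[i=5,j=4] A[i]=34<=B[j]=38 take 34 → i++
[i=6,j=4] A[i]=37<=B[j]=38 take 37 → i++
[i=7,j=4] A done, take B[j]=38 → j++

[5, 12, 14, 17, 20, 30, 31, 34, 37, 38]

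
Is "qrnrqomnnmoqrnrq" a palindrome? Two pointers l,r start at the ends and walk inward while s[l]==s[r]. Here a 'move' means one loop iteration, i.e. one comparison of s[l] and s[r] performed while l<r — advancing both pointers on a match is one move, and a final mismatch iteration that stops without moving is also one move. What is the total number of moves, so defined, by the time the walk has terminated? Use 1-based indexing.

l=1 r=16: 'q'=='q', l++,r--
l=2 r=15: 'r'=='r', l++,r--
l=3 r=14: 'n'=='n', l++,r--
l=4 r=13: 'r'=='r', l++,r--
l=5 r=12: 'q'=='q', l++,r--
l=6 r=11: 'o'=='o', l++,r--
l=7 r=10: 'm'=='m', l++,r--
l=8 r=9: 'n'=='n', l++,r--

8 moves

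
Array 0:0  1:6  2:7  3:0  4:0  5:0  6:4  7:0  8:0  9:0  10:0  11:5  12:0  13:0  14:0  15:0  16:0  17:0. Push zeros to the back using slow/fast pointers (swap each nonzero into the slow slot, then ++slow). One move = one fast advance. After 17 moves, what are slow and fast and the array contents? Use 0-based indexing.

slow=4, fast=17, a=[6, 7, 4, 5, 0, 0, 0, 0, 0, 0, 0, 0, 0, 0, 0, 0, 0, 0]

(s=0,f=0) a[fast]=0 → fast++
(s=0,f=1) a[fast]=6≠0 swap→a[0]=6 → slow++,fast++
(s=1,f=2) a[fast]=7≠0 swap→a[1]=7 → slow++,fast++
(s=2,f=3) a[fast]=0 → fast++
(s=2,f=4) a[fast]=0 → fast++
(s=2,f=5) a[fast]=0 → fast++
(s=2,f=6) a[fast]=4≠0 swap→a[2]=4 → slow++,fast++
(s=3,f=7) a[fast]=0 → fast++
(s=3,f=8) a[fast]=0 → fast++
(s=3,f=9) a[fast]=0 → fast++
(s=3,f=10) a[fast]=0 → fast++
(s=3,f=11) a[fast]=5≠0 swap→a[3]=5 → slow++,fast++
(s=4,f=12) a[fast]=0 → fast++
(s=4,f=13) a[fast]=0 → fast++
(s=4,f=14) a[fast]=0 → fast++
(s=4,f=15) a[fast]=0 → fast++
(s=4,f=16) a[fast]=0 → fast++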